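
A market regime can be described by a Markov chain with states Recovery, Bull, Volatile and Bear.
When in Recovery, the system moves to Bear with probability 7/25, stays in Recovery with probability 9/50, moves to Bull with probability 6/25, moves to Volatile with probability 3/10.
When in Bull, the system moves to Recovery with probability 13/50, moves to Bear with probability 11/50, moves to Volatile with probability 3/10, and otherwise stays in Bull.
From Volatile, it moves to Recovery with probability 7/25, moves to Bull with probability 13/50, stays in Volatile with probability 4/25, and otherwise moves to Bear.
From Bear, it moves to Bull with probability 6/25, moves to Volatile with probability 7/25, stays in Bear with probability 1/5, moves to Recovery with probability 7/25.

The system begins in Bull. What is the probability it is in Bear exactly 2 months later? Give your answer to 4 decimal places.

Propagate the distribution vector 2 months from Bull.
After 0 months: (0.0000, 1.0000, 0.0000, 0.0000)
After 1 month: (0.2600, 0.2200, 0.3000, 0.2200)
After 2 months: (0.2496, 0.2416, 0.2536, 0.2552)
P(in Bear after 2 months) = 0.2552

0.2552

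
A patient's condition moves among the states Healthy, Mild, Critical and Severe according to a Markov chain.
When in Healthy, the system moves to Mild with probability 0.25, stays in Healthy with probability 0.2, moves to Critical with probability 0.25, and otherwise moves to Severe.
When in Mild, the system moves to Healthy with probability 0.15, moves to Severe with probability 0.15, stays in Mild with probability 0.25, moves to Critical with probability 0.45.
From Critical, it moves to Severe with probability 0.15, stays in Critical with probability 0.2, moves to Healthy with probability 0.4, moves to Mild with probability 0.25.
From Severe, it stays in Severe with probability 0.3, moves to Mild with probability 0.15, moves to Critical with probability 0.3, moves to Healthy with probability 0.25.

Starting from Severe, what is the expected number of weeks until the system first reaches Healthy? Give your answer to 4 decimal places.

Let t(s) be the expected number of weeks to first reach Healthy from state s, with t(Healthy) = 0. Conditioning on the first week:
t(Mild) = 1 + 0.25·t(Mild) + 0.45·t(Critical) + 0.15·t(Severe)
t(Critical) = 1 + 0.25·t(Mild) + 0.2·t(Critical) + 0.15·t(Severe)
t(Severe) = 1 + 0.15·t(Mild) + 0.3·t(Critical) + 0.3·t(Severe)
Solving: t(Mild) = 3.9627, t(Critical) = 3.1702, t(Severe) = 3.6364.
Expected weeks from Severe to Healthy: 3.6364.

3.6364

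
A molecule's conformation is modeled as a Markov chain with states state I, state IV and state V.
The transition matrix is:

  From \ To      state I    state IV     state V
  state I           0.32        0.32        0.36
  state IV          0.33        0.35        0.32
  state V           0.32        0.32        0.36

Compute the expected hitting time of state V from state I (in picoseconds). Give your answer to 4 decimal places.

2.8835

Let t(s) be the expected number of picoseconds to first reach state V from state s, with t(state V) = 0. Conditioning on the first picosecond:
t(state I) = 1 + 0.32·t(state I) + 0.32·t(state IV)
t(state IV) = 1 + 0.33·t(state I) + 0.35·t(state IV)
Solving: t(state I) = 2.8835, t(state IV) = 3.0024.
Expected picoseconds from state I to state V: 2.8835.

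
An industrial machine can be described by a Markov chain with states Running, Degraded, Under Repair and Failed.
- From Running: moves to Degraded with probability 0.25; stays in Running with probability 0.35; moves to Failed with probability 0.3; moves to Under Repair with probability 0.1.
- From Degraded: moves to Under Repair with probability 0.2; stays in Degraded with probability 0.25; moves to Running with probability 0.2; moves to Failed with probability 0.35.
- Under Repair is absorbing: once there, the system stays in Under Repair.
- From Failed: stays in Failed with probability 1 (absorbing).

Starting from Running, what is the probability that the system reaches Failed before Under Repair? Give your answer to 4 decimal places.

Let h(s) be the probability of absorption at Failed starting from transient state s. Then h(Failed) = 1 and h(Under Repair) = 0. By first-step analysis:
h(Running) = 0.35·h(Running) + 0.25·h(Degraded) + 0.1·0 + 0.3·1
h(Degraded) = 0.2·h(Running) + 0.25·h(Degraded) + 0.2·0 + 0.35·1
Solving: h(Running) = 0.7143, h(Degraded) = 0.6571.
Starting from Running, the probability is 0.7143.

0.7143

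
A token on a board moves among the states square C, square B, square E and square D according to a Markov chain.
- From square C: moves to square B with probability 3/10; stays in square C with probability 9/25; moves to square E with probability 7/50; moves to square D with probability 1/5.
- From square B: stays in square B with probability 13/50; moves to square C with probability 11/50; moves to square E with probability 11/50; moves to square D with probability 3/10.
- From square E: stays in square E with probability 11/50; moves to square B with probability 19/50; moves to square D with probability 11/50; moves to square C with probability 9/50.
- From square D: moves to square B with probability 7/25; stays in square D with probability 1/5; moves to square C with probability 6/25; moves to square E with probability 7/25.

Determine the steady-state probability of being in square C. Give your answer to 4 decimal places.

0.2513

Let the stationary distribution be π with π = πP and π_1 + π_2 + π_3 + π_4 = 1.
π_1 = 0.36·π_1 + 0.22·π_2 + 0.18·π_3 + 0.24·π_4
π_2 = 0.3·π_1 + 0.26·π_2 + 0.38·π_3 + 0.28·π_4
π_3 = 0.14·π_1 + 0.22·π_2 + 0.22·π_3 + 0.28·π_4
Solving with the normalization constraint gives π = (0.2513, 0.3004, 0.2140, 0.2343).
So the stationary probability of square C is 0.2513.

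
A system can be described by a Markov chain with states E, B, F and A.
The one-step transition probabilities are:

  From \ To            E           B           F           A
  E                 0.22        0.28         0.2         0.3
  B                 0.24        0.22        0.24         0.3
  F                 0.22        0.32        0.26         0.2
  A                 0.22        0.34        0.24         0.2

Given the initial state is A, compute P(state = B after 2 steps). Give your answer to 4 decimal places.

0.2812

Propagate the distribution vector 2 steps from A.
After 0 steps: (0.0000, 0.0000, 0.0000, 1.0000)
After 1 step: (0.2200, 0.3400, 0.2400, 0.2000)
After 2 steps: (0.2268, 0.2812, 0.2360, 0.2560)
P(in B after 2 steps) = 0.2812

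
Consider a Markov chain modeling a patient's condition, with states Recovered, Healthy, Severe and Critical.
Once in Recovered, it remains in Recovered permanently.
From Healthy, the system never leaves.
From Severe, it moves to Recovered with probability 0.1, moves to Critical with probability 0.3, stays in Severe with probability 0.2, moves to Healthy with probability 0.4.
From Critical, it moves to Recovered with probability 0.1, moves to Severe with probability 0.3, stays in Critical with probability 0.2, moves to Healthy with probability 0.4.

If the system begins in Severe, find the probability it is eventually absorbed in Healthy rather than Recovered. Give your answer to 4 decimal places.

0.8000

Let h(s) be the probability of absorption at Healthy starting from transient state s. Then h(Healthy) = 1 and h(Recovered) = 0. By first-step analysis:
h(Severe) = 0.1·0 + 0.4·1 + 0.2·h(Severe) + 0.3·h(Critical)
h(Critical) = 0.1·0 + 0.4·1 + 0.3·h(Severe) + 0.2·h(Critical)
Solving: h(Severe) = 0.8000, h(Critical) = 0.8000.
Starting from Severe, the probability is 0.8000.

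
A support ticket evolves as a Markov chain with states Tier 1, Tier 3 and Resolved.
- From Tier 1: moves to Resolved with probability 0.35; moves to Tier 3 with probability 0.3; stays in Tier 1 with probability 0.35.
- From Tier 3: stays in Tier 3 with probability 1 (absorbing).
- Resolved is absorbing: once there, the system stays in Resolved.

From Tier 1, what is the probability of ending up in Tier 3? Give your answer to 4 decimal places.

Let h(s) be the probability of absorption at Tier 3 starting from transient state s. Then h(Tier 3) = 1 and h(Resolved) = 0. By first-step analysis:
h(Tier 1) = 0.35·h(Tier 1) + 0.3·1 + 0.35·0
Solving: h(Tier 1) = 0.4615.
Starting from Tier 1, the probability is 0.4615.

0.4615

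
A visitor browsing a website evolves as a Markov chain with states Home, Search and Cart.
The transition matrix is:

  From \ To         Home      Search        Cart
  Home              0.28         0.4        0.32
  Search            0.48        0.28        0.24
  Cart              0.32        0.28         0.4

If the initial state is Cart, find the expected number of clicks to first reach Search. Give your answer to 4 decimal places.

3.1553

Let t(s) be the expected number of clicks to first reach Search from state s, with t(Search) = 0. Conditioning on the first click:
t(Home) = 1 + 0.28·t(Home) + 0.32·t(Cart)
t(Cart) = 1 + 0.32·t(Home) + 0.4·t(Cart)
Solving: t(Home) = 2.7913, t(Cart) = 3.1553.
Expected clicks from Cart to Search: 3.1553.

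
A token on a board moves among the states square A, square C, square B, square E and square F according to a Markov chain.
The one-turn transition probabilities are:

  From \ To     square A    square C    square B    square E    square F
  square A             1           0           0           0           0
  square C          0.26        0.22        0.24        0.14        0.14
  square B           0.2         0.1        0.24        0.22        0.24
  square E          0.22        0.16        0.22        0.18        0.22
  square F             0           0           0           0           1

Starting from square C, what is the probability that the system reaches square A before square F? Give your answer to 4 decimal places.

0.5748

Let h(s) be the probability of absorption at square A starting from transient state s. Then h(square A) = 1 and h(square F) = 0. By first-step analysis:
h(square C) = 0.26·1 + 0.22·h(square C) + 0.24·h(square B) + 0.14·h(square E) + 0.14·0
h(square B) = 0.2·1 + 0.1·h(square C) + 0.24·h(square B) + 0.22·h(square E) + 0.24·0
h(square E) = 0.22·1 + 0.16·h(square C) + 0.22·h(square B) + 0.18·h(square E) + 0.22·0
Solving: h(square C) = 0.5748, h(square B) = 0.4867, h(square E) = 0.5110.
Starting from square C, the probability is 0.5748.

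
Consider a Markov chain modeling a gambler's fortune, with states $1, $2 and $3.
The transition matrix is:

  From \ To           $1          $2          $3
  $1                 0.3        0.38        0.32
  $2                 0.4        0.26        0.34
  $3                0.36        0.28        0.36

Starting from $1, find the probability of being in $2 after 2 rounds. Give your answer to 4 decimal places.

0.3024

Sum over the intermediate state after 1 round:
P = P($1→$1)·P($1→$2) + P($1→$2)·P($2→$2) + P($1→$3)·P($3→$2)
  = 0.3×0.38 + 0.38×0.26 + 0.32×0.28
  = 0.1140 + 0.0988 + 0.0896 = 0.3024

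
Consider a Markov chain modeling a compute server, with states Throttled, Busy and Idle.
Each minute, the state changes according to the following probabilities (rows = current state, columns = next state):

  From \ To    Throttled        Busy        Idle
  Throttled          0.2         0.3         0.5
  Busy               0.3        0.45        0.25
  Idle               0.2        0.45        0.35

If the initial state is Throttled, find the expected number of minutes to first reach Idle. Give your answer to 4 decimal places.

2.4286

Let t(s) be the expected number of minutes to first reach Idle from state s, with t(Idle) = 0. Conditioning on the first minute:
t(Throttled) = 1 + 0.2·t(Throttled) + 0.3·t(Busy)
t(Busy) = 1 + 0.3·t(Throttled) + 0.45·t(Busy)
Solving: t(Throttled) = 2.4286, t(Busy) = 3.1429.
Expected minutes from Throttled to Idle: 2.4286.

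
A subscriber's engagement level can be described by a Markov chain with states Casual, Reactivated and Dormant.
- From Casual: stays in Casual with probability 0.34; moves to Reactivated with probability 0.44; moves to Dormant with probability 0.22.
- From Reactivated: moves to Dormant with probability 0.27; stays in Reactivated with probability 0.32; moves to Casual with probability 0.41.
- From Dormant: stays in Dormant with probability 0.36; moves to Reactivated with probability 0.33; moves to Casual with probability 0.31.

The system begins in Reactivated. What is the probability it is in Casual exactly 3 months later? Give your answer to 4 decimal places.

0.3578

Propagate the distribution vector 3 months from Reactivated.
After 0 months: (0.0000, 1.0000, 0.0000)
After 1 month: (0.4100, 0.3200, 0.2700)
After 2 months: (0.3543, 0.3719, 0.2738)
After 3 months: (0.3578, 0.3653, 0.2769)
P(in Casual after 3 months) = 0.3578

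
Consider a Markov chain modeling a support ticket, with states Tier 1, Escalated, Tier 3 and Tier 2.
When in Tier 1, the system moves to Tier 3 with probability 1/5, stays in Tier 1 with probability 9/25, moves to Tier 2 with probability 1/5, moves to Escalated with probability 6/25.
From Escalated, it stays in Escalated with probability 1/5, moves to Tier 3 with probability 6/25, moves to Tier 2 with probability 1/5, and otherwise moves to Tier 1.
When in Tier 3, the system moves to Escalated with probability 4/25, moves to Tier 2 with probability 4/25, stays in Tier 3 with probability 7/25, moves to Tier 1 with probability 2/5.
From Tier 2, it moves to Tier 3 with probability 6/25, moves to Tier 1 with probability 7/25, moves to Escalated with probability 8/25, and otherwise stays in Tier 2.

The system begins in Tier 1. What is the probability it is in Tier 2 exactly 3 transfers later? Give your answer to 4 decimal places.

0.1833

Propagate the distribution vector 3 transfers from Tier 1.
After 0 transfers: (1.0000, 0.0000, 0.0000, 0.0000)
After 1 transfer: (0.3600, 0.2400, 0.2000, 0.2000)
After 2 transfers: (0.3520, 0.2304, 0.2336, 0.1840)
After 3 transfers: (0.3546, 0.2268, 0.2353, 0.1833)
P(in Tier 2 after 3 transfers) = 0.1833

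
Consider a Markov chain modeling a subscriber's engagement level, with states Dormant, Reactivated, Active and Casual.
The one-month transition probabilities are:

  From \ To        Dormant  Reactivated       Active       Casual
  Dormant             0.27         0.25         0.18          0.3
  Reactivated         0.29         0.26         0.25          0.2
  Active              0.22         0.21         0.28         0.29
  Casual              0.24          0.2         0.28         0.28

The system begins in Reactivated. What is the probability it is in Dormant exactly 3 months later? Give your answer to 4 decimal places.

Propagate the distribution vector 3 months from Reactivated.
After 0 months: (0.0000, 1.0000, 0.0000, 0.0000)
After 1 month: (0.2900, 0.2600, 0.2500, 0.2000)
After 2 months: (0.2567, 0.2326, 0.2432, 0.2675)
After 3 months: (0.2545, 0.2292, 0.2474, 0.2690)
P(in Dormant after 3 months) = 0.2545

0.2545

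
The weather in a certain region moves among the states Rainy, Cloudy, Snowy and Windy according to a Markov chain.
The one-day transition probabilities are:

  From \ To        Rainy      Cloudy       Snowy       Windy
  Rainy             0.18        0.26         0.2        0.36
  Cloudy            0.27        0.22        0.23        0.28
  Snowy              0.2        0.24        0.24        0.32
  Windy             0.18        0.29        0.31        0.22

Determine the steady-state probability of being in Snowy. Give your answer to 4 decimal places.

0.2494

Let the stationary distribution be π with π = πP and π_1 + π_2 + π_3 + π_4 = 1.
π_1 = 0.18·π_1 + 0.27·π_2 + 0.2·π_3 + 0.18·π_4
π_2 = 0.26·π_1 + 0.22·π_2 + 0.24·π_3 + 0.29·π_4
π_3 = 0.2·π_1 + 0.23·π_2 + 0.24·π_3 + 0.31·π_4
Solving with the normalization constraint gives π = (0.2078, 0.2535, 0.2494, 0.2892).
So the stationary probability of Snowy is 0.2494.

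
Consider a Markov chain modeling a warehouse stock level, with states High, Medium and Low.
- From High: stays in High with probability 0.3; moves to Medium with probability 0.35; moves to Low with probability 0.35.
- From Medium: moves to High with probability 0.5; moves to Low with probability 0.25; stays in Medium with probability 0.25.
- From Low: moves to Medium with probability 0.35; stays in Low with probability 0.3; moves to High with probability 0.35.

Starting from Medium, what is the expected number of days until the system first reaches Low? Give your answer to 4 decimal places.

Let t(s) be the expected number of days to first reach Low from state s, with t(Low) = 0. Conditioning on the first day:
t(High) = 1 + 0.3·t(High) + 0.35·t(Medium)
t(Medium) = 1 + 0.5·t(High) + 0.25·t(Medium)
Solving: t(High) = 3.1429, t(Medium) = 3.4286.
Expected days from Medium to Low: 3.4286.

3.4286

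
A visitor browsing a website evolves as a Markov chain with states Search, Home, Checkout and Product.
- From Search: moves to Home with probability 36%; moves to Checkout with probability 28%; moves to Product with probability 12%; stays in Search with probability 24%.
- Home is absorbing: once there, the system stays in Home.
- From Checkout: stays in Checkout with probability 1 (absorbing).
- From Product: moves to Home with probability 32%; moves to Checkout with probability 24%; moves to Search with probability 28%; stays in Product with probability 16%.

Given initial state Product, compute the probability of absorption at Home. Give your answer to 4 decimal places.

Let h(s) be the probability of absorption at Home starting from transient state s. Then h(Home) = 1 and h(Checkout) = 0. By first-step analysis:
h(Search) = 0.24·h(Search) + 0.36·1 + 0.28·0 + 0.12·h(Product)
h(Product) = 0.28·h(Search) + 0.32·1 + 0.24·0 + 0.16·h(Product)
Solving: h(Search) = 0.5635, h(Product) = 0.5688.
Starting from Product, the probability is 0.5688.

0.5688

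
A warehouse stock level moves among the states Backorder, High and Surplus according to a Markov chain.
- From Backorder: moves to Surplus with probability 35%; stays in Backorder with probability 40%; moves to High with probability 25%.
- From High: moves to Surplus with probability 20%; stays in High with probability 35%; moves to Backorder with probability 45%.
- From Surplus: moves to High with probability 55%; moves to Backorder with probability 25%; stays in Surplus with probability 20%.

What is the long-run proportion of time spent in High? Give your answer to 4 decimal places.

0.3634

Let the stationary distribution be π with π = πP and π_1 + π_2 + π_3 = 1.
π_1 = 0.4·π_1 + 0.45·π_2 + 0.25·π_3
π_2 = 0.25·π_1 + 0.35·π_2 + 0.55·π_3
Solving with the normalization constraint gives π = (0.3796, 0.3634, 0.2569).
So the stationary probability of High is 0.3634.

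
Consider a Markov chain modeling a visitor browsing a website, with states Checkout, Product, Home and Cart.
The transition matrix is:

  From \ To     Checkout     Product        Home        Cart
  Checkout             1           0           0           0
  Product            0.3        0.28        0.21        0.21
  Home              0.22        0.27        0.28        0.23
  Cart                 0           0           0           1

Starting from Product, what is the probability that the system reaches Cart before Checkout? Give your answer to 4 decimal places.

Let h(s) be the probability of absorption at Cart starting from transient state s. Then h(Cart) = 1 and h(Checkout) = 0. By first-step analysis:
h(Product) = 0.3·0 + 0.28·h(Product) + 0.21·h(Home) + 0.21·1
h(Home) = 0.22·0 + 0.27·h(Product) + 0.28·h(Home) + 0.23·1
Solving: h(Product) = 0.4321, h(Home) = 0.4815.
Starting from Product, the probability is 0.4321.

0.4321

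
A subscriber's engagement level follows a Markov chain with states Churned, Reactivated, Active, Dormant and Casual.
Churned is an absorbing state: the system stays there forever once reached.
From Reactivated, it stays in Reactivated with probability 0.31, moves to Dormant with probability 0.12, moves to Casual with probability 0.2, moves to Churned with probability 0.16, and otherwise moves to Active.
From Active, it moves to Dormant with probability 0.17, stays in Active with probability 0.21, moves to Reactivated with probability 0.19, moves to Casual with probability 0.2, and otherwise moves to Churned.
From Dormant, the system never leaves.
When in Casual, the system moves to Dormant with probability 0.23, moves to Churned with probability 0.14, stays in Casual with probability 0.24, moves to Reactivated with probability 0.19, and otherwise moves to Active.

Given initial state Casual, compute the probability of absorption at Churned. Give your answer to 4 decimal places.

Let h(s) be the probability of absorption at Churned starting from transient state s. Then h(Churned) = 1 and h(Dormant) = 0. By first-step analysis:
h(Reactivated) = 0.16·1 + 0.31·h(Reactivated) + 0.21·h(Active) + 0.12·0 + 0.2·h(Casual)
h(Active) = 0.23·1 + 0.19·h(Reactivated) + 0.21·h(Active) + 0.17·0 + 0.2·h(Casual)
h(Casual) = 0.14·1 + 0.19·h(Reactivated) + 0.2·h(Active) + 0.23·0 + 0.24·h(Casual)
Solving: h(Reactivated) = 0.5264, h(Active) = 0.5332, h(Casual) = 0.4561.
Starting from Casual, the probability is 0.4561.

0.4561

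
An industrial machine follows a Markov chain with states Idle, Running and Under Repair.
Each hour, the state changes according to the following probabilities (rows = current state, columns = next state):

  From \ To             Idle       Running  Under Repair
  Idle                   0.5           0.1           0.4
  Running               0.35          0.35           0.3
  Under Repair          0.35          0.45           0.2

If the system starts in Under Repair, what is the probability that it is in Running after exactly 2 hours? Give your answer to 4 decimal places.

Sum over the intermediate state after 1 hour:
P = P(Under Repair→Idle)·P(Idle→Running) + P(Under Repair→Running)·P(Running→Running) + P(Under Repair→Under Repair)·P(Under Repair→Running)
  = 0.35×0.1 + 0.45×0.35 + 0.2×0.45
  = 0.0350 + 0.1575 + 0.0900 = 0.2825

0.2825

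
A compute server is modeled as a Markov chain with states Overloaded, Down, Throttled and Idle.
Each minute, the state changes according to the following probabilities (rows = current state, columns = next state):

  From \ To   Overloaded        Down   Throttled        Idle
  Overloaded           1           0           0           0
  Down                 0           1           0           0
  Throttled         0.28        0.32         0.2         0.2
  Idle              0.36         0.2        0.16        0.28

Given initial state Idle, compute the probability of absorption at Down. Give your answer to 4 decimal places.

0.3882

Let h(s) be the probability of absorption at Down starting from transient state s. Then h(Down) = 1 and h(Overloaded) = 0. By first-step analysis:
h(Throttled) = 0.28·0 + 0.32·1 + 0.2·h(Throttled) + 0.2·h(Idle)
h(Idle) = 0.36·0 + 0.2·1 + 0.16·h(Throttled) + 0.28·h(Idle)
Solving: h(Throttled) = 0.4971, h(Idle) = 0.3882.
Starting from Idle, the probability is 0.3882.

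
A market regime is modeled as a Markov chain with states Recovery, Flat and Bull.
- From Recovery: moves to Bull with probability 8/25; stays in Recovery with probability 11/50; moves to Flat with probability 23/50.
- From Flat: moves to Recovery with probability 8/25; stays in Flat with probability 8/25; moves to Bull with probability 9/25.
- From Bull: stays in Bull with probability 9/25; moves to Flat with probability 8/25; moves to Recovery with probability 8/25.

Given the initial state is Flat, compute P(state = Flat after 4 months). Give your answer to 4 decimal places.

Propagate the distribution vector 4 months from Flat.
After 0 months: (0.0000, 1.0000, 0.0000)
After 1 month: (0.3200, 0.3200, 0.3600)
After 2 months: (0.2880, 0.3648, 0.3472)
After 3 months: (0.2912, 0.3603, 0.3485)
After 4 months: (0.2909, 0.3608, 0.3484)
P(in Flat after 4 months) = 0.3608

0.3608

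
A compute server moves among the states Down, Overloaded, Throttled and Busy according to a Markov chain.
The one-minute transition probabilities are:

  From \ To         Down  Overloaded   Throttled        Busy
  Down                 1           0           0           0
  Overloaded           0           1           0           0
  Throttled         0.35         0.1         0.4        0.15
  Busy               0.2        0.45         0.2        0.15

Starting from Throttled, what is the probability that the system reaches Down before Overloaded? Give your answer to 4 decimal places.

0.6823

Let h(s) be the probability of absorption at Down starting from transient state s. Then h(Down) = 1 and h(Overloaded) = 0. By first-step analysis:
h(Throttled) = 0.35·1 + 0.1·0 + 0.4·h(Throttled) + 0.15·h(Busy)
h(Busy) = 0.2·1 + 0.45·0 + 0.2·h(Throttled) + 0.15·h(Busy)
Solving: h(Throttled) = 0.6823, h(Busy) = 0.3958.
Starting from Throttled, the probability is 0.6823.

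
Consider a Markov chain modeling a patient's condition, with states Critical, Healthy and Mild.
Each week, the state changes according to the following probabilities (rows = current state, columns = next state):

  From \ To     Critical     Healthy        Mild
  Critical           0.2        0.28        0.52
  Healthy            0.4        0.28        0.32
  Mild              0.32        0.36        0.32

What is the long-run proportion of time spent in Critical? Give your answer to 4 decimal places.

0.3079

Let the stationary distribution be π with π = πP and π_1 + π_2 + π_3 = 1.
π_1 = 0.2·π_1 + 0.4·π_2 + 0.32·π_3
π_2 = 0.28·π_1 + 0.28·π_2 + 0.36·π_3
Solving with the normalization constraint gives π = (0.3079, 0.3105, 0.3816).
So the stationary probability of Critical is 0.3079.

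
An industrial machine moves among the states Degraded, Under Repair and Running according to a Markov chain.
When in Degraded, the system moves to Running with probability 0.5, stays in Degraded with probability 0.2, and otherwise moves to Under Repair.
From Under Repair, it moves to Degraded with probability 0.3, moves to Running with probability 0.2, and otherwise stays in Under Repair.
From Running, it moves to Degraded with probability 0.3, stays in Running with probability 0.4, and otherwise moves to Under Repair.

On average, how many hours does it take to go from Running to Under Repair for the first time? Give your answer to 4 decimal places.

3.3333

Let t(s) be the expected number of hours to first reach Under Repair from state s, with t(Under Repair) = 0. Conditioning on the first hour:
t(Degraded) = 1 + 0.2·t(Degraded) + 0.5·t(Running)
t(Running) = 1 + 0.3·t(Degraded) + 0.4·t(Running)
Solving: t(Degraded) = 3.3333, t(Running) = 3.3333.
Expected hours from Running to Under Repair: 3.3333.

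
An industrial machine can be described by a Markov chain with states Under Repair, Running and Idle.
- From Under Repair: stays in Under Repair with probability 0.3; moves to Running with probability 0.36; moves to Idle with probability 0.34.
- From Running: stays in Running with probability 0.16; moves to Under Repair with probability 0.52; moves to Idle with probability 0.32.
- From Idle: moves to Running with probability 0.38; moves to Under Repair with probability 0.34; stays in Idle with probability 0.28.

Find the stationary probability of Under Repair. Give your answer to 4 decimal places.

Let the stationary distribution be π with π = πP and π_1 + π_2 + π_3 = 1.
π_1 = 0.3·π_1 + 0.52·π_2 + 0.34·π_3
π_2 = 0.36·π_1 + 0.16·π_2 + 0.38·π_3
Solving with the normalization constraint gives π = (0.3798, 0.3052, 0.3150).
So the stationary probability of Under Repair is 0.3798.

0.3798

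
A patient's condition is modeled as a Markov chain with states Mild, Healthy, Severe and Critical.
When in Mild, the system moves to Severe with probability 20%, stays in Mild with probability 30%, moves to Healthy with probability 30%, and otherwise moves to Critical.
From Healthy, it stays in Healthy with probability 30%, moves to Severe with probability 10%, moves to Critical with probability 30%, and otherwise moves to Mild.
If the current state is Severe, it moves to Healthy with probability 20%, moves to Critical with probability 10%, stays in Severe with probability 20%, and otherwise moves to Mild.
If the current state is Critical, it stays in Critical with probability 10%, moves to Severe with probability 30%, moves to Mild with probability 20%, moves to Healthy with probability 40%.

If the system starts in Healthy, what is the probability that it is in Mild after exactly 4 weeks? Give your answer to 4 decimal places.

0.3181

Propagate the distribution vector 4 weeks from Healthy.
After 0 weeks: (0.0000, 1.0000, 0.0000, 0.0000)
After 1 week: (0.3000, 0.3000, 0.1000, 0.3000)
After 2 weeks: (0.2900, 0.3200, 0.2000, 0.1900)
After 3 weeks: (0.3210, 0.2990, 0.1870, 0.1930)
After 4 weeks: (0.3181, 0.3006, 0.1894, 0.1919)
P(in Mild after 4 weeks) = 0.3181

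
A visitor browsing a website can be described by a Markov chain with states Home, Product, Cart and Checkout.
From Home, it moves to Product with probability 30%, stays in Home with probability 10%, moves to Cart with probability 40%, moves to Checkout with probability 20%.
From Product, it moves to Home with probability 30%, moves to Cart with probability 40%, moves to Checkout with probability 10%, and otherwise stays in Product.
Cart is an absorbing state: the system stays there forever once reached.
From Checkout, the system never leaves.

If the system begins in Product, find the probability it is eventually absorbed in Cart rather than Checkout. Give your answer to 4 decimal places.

0.7619

Let h(s) be the probability of absorption at Cart starting from transient state s. Then h(Cart) = 1 and h(Checkout) = 0. By first-step analysis:
h(Home) = 0.1·h(Home) + 0.3·h(Product) + 0.4·1 + 0.2·0
h(Product) = 0.3·h(Home) + 0.2·h(Product) + 0.4·1 + 0.1·0
Solving: h(Home) = 0.6984, h(Product) = 0.7619.
Starting from Product, the probability is 0.7619.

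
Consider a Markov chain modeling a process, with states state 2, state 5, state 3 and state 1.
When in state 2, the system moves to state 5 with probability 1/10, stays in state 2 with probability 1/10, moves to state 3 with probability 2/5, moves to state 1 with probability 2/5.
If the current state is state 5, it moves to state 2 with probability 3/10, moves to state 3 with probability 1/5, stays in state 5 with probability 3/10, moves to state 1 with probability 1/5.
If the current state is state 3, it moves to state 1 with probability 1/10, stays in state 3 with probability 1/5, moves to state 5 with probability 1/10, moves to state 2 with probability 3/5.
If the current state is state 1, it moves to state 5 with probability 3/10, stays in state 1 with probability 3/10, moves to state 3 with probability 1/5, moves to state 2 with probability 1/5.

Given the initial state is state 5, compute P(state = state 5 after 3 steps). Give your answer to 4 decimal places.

0.1920

Propagate the distribution vector 3 steps from state 5.
After 0 steps: (0.0000, 1.0000, 0.0000, 0.0000)
After 1 step: (0.3000, 0.3000, 0.2000, 0.2000)
After 2 steps: (0.2800, 0.2000, 0.2600, 0.2600)
After 3 steps: (0.2960, 0.1920, 0.2560, 0.2560)
P(in state 5 after 3 steps) = 0.1920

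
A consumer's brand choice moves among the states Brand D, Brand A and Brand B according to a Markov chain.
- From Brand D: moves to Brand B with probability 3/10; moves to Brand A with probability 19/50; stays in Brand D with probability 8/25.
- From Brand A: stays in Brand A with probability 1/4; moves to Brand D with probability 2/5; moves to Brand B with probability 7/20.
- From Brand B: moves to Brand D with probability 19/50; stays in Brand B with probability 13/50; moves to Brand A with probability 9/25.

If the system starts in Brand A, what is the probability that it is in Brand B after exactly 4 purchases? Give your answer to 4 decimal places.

0.3043

Propagate the distribution vector 4 purchases from Brand A.
After 0 purchases: (0.0000, 1.0000, 0.0000)
After 1 purchase: (0.4000, 0.2500, 0.3500)
After 2 purchases: (0.3610, 0.3405, 0.2985)
After 3 purchases: (0.3652, 0.3298, 0.3051)
After 4 purchases: (0.3647, 0.3310, 0.3043)
P(in Brand B after 4 purchases) = 0.3043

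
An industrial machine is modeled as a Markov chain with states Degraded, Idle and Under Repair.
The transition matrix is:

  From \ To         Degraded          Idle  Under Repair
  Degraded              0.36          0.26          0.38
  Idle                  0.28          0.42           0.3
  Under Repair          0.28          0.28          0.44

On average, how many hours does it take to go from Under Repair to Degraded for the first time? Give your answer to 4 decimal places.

3.5714

Let t(s) be the expected number of hours to first reach Degraded from state s, with t(Degraded) = 0. Conditioning on the first hour:
t(Idle) = 1 + 0.42·t(Idle) + 0.3·t(Under Repair)
t(Under Repair) = 1 + 0.28·t(Idle) + 0.44·t(Under Repair)
Solving: t(Idle) = 3.5714, t(Under Repair) = 3.5714.
Expected hours from Under Repair to Degraded: 3.5714.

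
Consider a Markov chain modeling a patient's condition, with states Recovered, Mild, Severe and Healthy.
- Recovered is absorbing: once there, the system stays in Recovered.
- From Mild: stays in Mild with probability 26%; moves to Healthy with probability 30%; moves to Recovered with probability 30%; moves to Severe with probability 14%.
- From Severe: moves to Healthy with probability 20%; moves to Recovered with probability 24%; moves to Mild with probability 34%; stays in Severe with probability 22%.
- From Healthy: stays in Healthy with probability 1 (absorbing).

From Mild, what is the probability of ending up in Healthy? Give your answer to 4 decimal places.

Let h(s) be the probability of absorption at Healthy starting from transient state s. Then h(Healthy) = 1 and h(Recovered) = 0. By first-step analysis:
h(Mild) = 0.3·0 + 0.26·h(Mild) + 0.14·h(Severe) + 0.3·1
h(Severe) = 0.24·0 + 0.34·h(Mild) + 0.22·h(Severe) + 0.2·1
Solving: h(Mild) = 0.4947, h(Severe) = 0.4721.
Starting from Mild, the probability is 0.4947.

0.4947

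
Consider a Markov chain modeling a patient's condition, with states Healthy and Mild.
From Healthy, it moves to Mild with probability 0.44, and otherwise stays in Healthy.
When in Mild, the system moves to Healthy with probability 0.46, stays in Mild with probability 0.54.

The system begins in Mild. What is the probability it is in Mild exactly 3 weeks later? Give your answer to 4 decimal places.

0.4894

Propagate the distribution vector 3 weeks from Mild.
After 0 weeks: (0.0000, 1.0000)
After 1 week: (0.4600, 0.5400)
After 2 weeks: (0.5060, 0.4940)
After 3 weeks: (0.5106, 0.4894)
P(in Mild after 3 weeks) = 0.4894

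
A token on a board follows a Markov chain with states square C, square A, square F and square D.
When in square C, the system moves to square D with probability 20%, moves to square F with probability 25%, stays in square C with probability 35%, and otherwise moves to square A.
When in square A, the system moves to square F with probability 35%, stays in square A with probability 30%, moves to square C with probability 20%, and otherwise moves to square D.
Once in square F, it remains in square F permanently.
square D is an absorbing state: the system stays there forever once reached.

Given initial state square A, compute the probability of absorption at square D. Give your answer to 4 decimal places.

Let h(s) be the probability of absorption at square D starting from transient state s. Then h(square D) = 1 and h(square F) = 0. By first-step analysis:
h(square C) = 0.35·h(square C) + 0.2·h(square A) + 0.25·0 + 0.2·1
h(square A) = 0.2·h(square C) + 0.3·h(square A) + 0.35·0 + 0.15·1
Solving: h(square C) = 0.4096, h(square A) = 0.3313.
Starting from square A, the probability is 0.3313.

0.3313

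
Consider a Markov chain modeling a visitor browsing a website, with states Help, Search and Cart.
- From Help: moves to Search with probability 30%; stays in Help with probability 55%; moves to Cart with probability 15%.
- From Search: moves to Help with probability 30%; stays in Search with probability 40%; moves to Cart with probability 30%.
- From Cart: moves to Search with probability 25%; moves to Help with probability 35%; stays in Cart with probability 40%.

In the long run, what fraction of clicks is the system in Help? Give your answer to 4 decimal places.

0.4176

Let the stationary distribution be π with π = πP and π_1 + π_2 + π_3 = 1.
π_1 = 0.55·π_1 + 0.3·π_2 + 0.35·π_3
π_2 = 0.3·π_1 + 0.4·π_2 + 0.25·π_3
Solving with the normalization constraint gives π = (0.4176, 0.3187, 0.2637).
So the stationary probability of Help is 0.4176.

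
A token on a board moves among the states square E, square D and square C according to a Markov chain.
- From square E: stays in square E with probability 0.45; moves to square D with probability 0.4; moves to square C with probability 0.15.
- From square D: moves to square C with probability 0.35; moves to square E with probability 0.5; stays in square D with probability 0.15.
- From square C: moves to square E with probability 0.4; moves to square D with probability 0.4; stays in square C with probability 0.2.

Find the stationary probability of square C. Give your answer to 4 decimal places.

Let the stationary distribution be π with π = πP and π_1 + π_2 + π_3 = 1.
π_1 = 0.45·π_1 + 0.5·π_2 + 0.4·π_3
π_2 = 0.4·π_1 + 0.15·π_2 + 0.4·π_3
Solving with the normalization constraint gives π = (0.4547, 0.3200, 0.2253).
So the stationary probability of square C is 0.2253.

0.2253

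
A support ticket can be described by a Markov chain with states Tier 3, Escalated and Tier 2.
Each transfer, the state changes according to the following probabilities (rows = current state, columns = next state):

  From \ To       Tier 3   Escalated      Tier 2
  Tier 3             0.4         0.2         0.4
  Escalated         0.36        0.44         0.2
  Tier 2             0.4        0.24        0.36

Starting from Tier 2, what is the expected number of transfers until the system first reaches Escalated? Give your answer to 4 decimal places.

Let t(s) be the expected number of transfers to first reach Escalated from state s, with t(Escalated) = 0. Conditioning on the first transfer:
t(Tier 3) = 1 + 0.4·t(Tier 3) + 0.4·t(Tier 2)
t(Tier 2) = 1 + 0.4·t(Tier 3) + 0.36·t(Tier 2)
Solving: t(Tier 3) = 4.6429, t(Tier 2) = 4.4643.
Expected transfers from Tier 2 to Escalated: 4.4643.

4.4643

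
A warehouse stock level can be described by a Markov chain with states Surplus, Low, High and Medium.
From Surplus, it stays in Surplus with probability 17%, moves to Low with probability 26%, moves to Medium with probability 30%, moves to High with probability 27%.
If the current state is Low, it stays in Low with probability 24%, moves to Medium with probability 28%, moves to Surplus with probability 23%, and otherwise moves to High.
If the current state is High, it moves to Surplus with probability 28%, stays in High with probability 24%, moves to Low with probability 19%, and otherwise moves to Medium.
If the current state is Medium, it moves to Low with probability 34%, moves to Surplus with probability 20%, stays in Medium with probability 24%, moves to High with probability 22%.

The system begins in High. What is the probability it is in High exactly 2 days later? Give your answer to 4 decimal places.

0.2445

Propagate the distribution vector 2 days from High.
After 0 days: (0.0000, 0.0000, 1.0000, 0.0000)
After 1 day: (0.2800, 0.1900, 0.2400, 0.2900)
After 2 days: (0.2165, 0.2626, 0.2445, 0.2764)
P(in High after 2 days) = 0.2445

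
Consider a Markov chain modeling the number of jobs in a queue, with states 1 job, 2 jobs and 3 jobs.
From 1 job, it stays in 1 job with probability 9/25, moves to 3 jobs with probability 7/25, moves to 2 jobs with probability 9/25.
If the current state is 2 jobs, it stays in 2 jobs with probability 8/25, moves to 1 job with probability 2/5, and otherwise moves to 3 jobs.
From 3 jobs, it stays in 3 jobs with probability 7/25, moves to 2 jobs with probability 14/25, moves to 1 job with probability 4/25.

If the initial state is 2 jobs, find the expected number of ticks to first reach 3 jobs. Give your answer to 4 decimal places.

Let t(s) be the expected number of ticks to first reach 3 jobs from state s, with t(3 jobs) = 0. Conditioning on the first tick:
t(1 job) = 1 + 0.36·t(1 job) + 0.36·t(2 jobs)
t(2 jobs) = 1 + 0.4·t(1 job) + 0.32·t(2 jobs)
Solving: t(1 job) = 3.5714, t(2 jobs) = 3.5714.
Expected ticks from 2 jobs to 3 jobs: 3.5714.

3.5714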